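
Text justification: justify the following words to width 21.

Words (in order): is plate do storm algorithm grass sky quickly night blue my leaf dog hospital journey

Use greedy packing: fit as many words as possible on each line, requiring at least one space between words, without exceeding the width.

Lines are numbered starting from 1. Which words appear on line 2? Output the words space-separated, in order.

Answer: algorithm grass sky

Derivation:
Line 1: ['is', 'plate', 'do', 'storm'] (min_width=17, slack=4)
Line 2: ['algorithm', 'grass', 'sky'] (min_width=19, slack=2)
Line 3: ['quickly', 'night', 'blue', 'my'] (min_width=21, slack=0)
Line 4: ['leaf', 'dog', 'hospital'] (min_width=17, slack=4)
Line 5: ['journey'] (min_width=7, slack=14)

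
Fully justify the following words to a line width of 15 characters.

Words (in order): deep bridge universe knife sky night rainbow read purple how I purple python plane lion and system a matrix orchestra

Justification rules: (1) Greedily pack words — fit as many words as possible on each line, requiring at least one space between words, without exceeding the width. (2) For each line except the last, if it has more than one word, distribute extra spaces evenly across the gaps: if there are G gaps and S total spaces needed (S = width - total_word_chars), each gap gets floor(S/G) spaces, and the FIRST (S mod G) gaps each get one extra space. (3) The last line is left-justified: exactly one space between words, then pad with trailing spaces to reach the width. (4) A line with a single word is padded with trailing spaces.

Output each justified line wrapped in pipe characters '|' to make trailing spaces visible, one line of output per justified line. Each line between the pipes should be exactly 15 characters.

Line 1: ['deep', 'bridge'] (min_width=11, slack=4)
Line 2: ['universe', 'knife'] (min_width=14, slack=1)
Line 3: ['sky', 'night'] (min_width=9, slack=6)
Line 4: ['rainbow', 'read'] (min_width=12, slack=3)
Line 5: ['purple', 'how', 'I'] (min_width=12, slack=3)
Line 6: ['purple', 'python'] (min_width=13, slack=2)
Line 7: ['plane', 'lion', 'and'] (min_width=14, slack=1)
Line 8: ['system', 'a', 'matrix'] (min_width=15, slack=0)
Line 9: ['orchestra'] (min_width=9, slack=6)

Answer: |deep     bridge|
|universe  knife|
|sky       night|
|rainbow    read|
|purple   how  I|
|purple   python|
|plane  lion and|
|system a matrix|
|orchestra      |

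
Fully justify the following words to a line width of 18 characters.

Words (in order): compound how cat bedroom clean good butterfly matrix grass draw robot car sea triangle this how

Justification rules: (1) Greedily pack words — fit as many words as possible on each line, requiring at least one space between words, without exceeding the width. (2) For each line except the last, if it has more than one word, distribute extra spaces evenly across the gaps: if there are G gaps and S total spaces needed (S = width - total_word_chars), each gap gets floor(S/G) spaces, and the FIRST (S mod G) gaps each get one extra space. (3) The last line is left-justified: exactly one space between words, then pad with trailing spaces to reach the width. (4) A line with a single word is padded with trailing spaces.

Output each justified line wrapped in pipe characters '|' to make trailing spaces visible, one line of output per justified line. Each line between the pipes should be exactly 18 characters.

Line 1: ['compound', 'how', 'cat'] (min_width=16, slack=2)
Line 2: ['bedroom', 'clean', 'good'] (min_width=18, slack=0)
Line 3: ['butterfly', 'matrix'] (min_width=16, slack=2)
Line 4: ['grass', 'draw', 'robot'] (min_width=16, slack=2)
Line 5: ['car', 'sea', 'triangle'] (min_width=16, slack=2)
Line 6: ['this', 'how'] (min_width=8, slack=10)

Answer: |compound  how  cat|
|bedroom clean good|
|butterfly   matrix|
|grass  draw  robot|
|car  sea  triangle|
|this how          |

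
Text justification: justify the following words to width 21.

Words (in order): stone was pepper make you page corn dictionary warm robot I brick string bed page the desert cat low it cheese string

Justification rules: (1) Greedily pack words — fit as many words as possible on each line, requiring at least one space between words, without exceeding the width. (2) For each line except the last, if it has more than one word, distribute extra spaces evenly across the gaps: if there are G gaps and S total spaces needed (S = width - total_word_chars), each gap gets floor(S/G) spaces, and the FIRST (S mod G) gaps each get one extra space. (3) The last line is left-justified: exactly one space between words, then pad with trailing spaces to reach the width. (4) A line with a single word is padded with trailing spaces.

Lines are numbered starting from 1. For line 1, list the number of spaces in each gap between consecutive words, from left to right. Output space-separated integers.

Line 1: ['stone', 'was', 'pepper', 'make'] (min_width=21, slack=0)
Line 2: ['you', 'page', 'corn'] (min_width=13, slack=8)
Line 3: ['dictionary', 'warm', 'robot'] (min_width=21, slack=0)
Line 4: ['I', 'brick', 'string', 'bed'] (min_width=18, slack=3)
Line 5: ['page', 'the', 'desert', 'cat'] (min_width=19, slack=2)
Line 6: ['low', 'it', 'cheese', 'string'] (min_width=20, slack=1)

Answer: 1 1 1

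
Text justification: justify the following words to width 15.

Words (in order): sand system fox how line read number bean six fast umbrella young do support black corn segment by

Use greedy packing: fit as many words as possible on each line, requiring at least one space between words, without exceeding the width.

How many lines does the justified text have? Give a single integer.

Line 1: ['sand', 'system', 'fox'] (min_width=15, slack=0)
Line 2: ['how', 'line', 'read'] (min_width=13, slack=2)
Line 3: ['number', 'bean', 'six'] (min_width=15, slack=0)
Line 4: ['fast', 'umbrella'] (min_width=13, slack=2)
Line 5: ['young', 'do'] (min_width=8, slack=7)
Line 6: ['support', 'black'] (min_width=13, slack=2)
Line 7: ['corn', 'segment', 'by'] (min_width=15, slack=0)
Total lines: 7

Answer: 7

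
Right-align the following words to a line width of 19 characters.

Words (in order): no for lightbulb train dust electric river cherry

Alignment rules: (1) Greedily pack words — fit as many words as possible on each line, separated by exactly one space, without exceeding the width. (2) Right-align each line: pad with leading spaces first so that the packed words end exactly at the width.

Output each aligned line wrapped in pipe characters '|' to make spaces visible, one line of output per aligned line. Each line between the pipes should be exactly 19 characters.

Line 1: ['no', 'for', 'lightbulb'] (min_width=16, slack=3)
Line 2: ['train', 'dust', 'electric'] (min_width=19, slack=0)
Line 3: ['river', 'cherry'] (min_width=12, slack=7)

Answer: |   no for lightbulb|
|train dust electric|
|       river cherry|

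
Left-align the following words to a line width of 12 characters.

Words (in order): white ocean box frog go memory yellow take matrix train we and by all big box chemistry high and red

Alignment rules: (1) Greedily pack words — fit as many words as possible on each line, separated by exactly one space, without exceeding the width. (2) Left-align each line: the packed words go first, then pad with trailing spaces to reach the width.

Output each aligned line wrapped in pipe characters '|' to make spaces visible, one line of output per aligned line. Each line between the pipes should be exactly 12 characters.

Line 1: ['white', 'ocean'] (min_width=11, slack=1)
Line 2: ['box', 'frog', 'go'] (min_width=11, slack=1)
Line 3: ['memory'] (min_width=6, slack=6)
Line 4: ['yellow', 'take'] (min_width=11, slack=1)
Line 5: ['matrix', 'train'] (min_width=12, slack=0)
Line 6: ['we', 'and', 'by'] (min_width=9, slack=3)
Line 7: ['all', 'big', 'box'] (min_width=11, slack=1)
Line 8: ['chemistry'] (min_width=9, slack=3)
Line 9: ['high', 'and', 'red'] (min_width=12, slack=0)

Answer: |white ocean |
|box frog go |
|memory      |
|yellow take |
|matrix train|
|we and by   |
|all big box |
|chemistry   |
|high and red|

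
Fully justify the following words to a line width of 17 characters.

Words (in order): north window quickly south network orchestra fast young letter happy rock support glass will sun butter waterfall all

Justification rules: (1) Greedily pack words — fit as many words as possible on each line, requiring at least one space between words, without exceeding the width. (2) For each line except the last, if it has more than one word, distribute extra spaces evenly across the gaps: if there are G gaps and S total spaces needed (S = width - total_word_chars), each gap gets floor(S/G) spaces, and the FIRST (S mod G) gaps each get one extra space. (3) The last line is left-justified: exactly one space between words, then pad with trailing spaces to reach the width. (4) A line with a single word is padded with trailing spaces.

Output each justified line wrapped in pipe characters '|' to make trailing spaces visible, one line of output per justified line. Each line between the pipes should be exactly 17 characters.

Line 1: ['north', 'window'] (min_width=12, slack=5)
Line 2: ['quickly', 'south'] (min_width=13, slack=4)
Line 3: ['network', 'orchestra'] (min_width=17, slack=0)
Line 4: ['fast', 'young', 'letter'] (min_width=17, slack=0)
Line 5: ['happy', 'rock'] (min_width=10, slack=7)
Line 6: ['support', 'glass'] (min_width=13, slack=4)
Line 7: ['will', 'sun', 'butter'] (min_width=15, slack=2)
Line 8: ['waterfall', 'all'] (min_width=13, slack=4)

Answer: |north      window|
|quickly     south|
|network orchestra|
|fast young letter|
|happy        rock|
|support     glass|
|will  sun  butter|
|waterfall all    |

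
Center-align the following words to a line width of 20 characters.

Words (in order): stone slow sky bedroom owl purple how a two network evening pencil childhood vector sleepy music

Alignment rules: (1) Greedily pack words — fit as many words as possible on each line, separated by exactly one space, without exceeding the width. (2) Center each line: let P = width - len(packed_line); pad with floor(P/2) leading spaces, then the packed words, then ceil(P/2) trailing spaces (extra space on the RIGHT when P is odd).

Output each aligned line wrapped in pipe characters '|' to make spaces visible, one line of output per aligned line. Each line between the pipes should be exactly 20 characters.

Line 1: ['stone', 'slow', 'sky'] (min_width=14, slack=6)
Line 2: ['bedroom', 'owl', 'purple'] (min_width=18, slack=2)
Line 3: ['how', 'a', 'two', 'network'] (min_width=17, slack=3)
Line 4: ['evening', 'pencil'] (min_width=14, slack=6)
Line 5: ['childhood', 'vector'] (min_width=16, slack=4)
Line 6: ['sleepy', 'music'] (min_width=12, slack=8)

Answer: |   stone slow sky   |
| bedroom owl purple |
| how a two network  |
|   evening pencil   |
|  childhood vector  |
|    sleepy music    |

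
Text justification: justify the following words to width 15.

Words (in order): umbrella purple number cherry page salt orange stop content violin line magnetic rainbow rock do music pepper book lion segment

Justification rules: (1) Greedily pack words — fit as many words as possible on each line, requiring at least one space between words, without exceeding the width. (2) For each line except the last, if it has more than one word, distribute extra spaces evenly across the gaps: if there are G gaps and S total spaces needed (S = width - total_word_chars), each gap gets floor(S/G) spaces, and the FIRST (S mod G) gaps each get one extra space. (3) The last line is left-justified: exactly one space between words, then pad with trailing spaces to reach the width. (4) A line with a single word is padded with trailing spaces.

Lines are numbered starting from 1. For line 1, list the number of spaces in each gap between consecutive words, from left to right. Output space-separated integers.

Line 1: ['umbrella', 'purple'] (min_width=15, slack=0)
Line 2: ['number', 'cherry'] (min_width=13, slack=2)
Line 3: ['page', 'salt'] (min_width=9, slack=6)
Line 4: ['orange', 'stop'] (min_width=11, slack=4)
Line 5: ['content', 'violin'] (min_width=14, slack=1)
Line 6: ['line', 'magnetic'] (min_width=13, slack=2)
Line 7: ['rainbow', 'rock', 'do'] (min_width=15, slack=0)
Line 8: ['music', 'pepper'] (min_width=12, slack=3)
Line 9: ['book', 'lion'] (min_width=9, slack=6)
Line 10: ['segment'] (min_width=7, slack=8)

Answer: 1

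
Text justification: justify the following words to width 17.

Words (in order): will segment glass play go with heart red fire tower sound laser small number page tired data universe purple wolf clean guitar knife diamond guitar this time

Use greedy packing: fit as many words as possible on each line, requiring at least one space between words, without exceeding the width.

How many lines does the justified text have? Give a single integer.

Answer: 11

Derivation:
Line 1: ['will', 'segment'] (min_width=12, slack=5)
Line 2: ['glass', 'play', 'go'] (min_width=13, slack=4)
Line 3: ['with', 'heart', 'red'] (min_width=14, slack=3)
Line 4: ['fire', 'tower', 'sound'] (min_width=16, slack=1)
Line 5: ['laser', 'small'] (min_width=11, slack=6)
Line 6: ['number', 'page', 'tired'] (min_width=17, slack=0)
Line 7: ['data', 'universe'] (min_width=13, slack=4)
Line 8: ['purple', 'wolf', 'clean'] (min_width=17, slack=0)
Line 9: ['guitar', 'knife'] (min_width=12, slack=5)
Line 10: ['diamond', 'guitar'] (min_width=14, slack=3)
Line 11: ['this', 'time'] (min_width=9, slack=8)
Total lines: 11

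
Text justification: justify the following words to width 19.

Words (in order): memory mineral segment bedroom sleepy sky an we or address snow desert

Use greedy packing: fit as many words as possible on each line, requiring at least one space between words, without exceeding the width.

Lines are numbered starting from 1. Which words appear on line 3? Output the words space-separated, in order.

Answer: sleepy sky an we or

Derivation:
Line 1: ['memory', 'mineral'] (min_width=14, slack=5)
Line 2: ['segment', 'bedroom'] (min_width=15, slack=4)
Line 3: ['sleepy', 'sky', 'an', 'we', 'or'] (min_width=19, slack=0)
Line 4: ['address', 'snow', 'desert'] (min_width=19, slack=0)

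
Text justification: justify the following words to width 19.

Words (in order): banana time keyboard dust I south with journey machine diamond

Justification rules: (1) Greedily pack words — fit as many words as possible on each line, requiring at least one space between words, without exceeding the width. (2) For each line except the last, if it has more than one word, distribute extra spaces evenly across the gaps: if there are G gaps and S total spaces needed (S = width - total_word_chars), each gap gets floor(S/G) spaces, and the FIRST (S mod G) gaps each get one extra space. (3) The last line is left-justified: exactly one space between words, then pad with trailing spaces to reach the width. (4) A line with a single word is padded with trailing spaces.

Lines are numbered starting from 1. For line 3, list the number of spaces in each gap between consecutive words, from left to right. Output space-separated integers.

Answer: 2 1

Derivation:
Line 1: ['banana', 'time'] (min_width=11, slack=8)
Line 2: ['keyboard', 'dust', 'I'] (min_width=15, slack=4)
Line 3: ['south', 'with', 'journey'] (min_width=18, slack=1)
Line 4: ['machine', 'diamond'] (min_width=15, slack=4)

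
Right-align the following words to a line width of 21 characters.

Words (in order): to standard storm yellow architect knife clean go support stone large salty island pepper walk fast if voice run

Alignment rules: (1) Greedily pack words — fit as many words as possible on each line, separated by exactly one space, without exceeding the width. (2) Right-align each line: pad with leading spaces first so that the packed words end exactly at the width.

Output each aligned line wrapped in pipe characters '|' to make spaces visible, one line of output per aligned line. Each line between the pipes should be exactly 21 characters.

Line 1: ['to', 'standard', 'storm'] (min_width=17, slack=4)
Line 2: ['yellow', 'architect'] (min_width=16, slack=5)
Line 3: ['knife', 'clean', 'go'] (min_width=14, slack=7)
Line 4: ['support', 'stone', 'large'] (min_width=19, slack=2)
Line 5: ['salty', 'island', 'pepper'] (min_width=19, slack=2)
Line 6: ['walk', 'fast', 'if', 'voice'] (min_width=18, slack=3)
Line 7: ['run'] (min_width=3, slack=18)

Answer: |    to standard storm|
|     yellow architect|
|       knife clean go|
|  support stone large|
|  salty island pepper|
|   walk fast if voice|
|                  run|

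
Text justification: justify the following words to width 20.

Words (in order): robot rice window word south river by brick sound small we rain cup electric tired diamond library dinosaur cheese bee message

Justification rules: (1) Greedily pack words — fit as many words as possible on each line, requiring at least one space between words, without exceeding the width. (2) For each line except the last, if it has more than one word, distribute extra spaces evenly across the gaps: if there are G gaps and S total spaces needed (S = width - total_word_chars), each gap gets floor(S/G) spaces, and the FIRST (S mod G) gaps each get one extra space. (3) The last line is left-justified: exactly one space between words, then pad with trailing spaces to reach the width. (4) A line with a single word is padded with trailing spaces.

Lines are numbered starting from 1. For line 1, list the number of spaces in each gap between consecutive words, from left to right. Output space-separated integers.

Answer: 3 2

Derivation:
Line 1: ['robot', 'rice', 'window'] (min_width=17, slack=3)
Line 2: ['word', 'south', 'river', 'by'] (min_width=19, slack=1)
Line 3: ['brick', 'sound', 'small', 'we'] (min_width=20, slack=0)
Line 4: ['rain', 'cup', 'electric'] (min_width=17, slack=3)
Line 5: ['tired', 'diamond'] (min_width=13, slack=7)
Line 6: ['library', 'dinosaur'] (min_width=16, slack=4)
Line 7: ['cheese', 'bee', 'message'] (min_width=18, slack=2)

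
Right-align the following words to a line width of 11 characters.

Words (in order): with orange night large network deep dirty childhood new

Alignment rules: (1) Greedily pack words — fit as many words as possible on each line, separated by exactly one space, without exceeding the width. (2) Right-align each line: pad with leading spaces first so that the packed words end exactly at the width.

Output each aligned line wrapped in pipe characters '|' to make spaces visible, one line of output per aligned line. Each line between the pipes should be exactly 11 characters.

Line 1: ['with', 'orange'] (min_width=11, slack=0)
Line 2: ['night', 'large'] (min_width=11, slack=0)
Line 3: ['network'] (min_width=7, slack=4)
Line 4: ['deep', 'dirty'] (min_width=10, slack=1)
Line 5: ['childhood'] (min_width=9, slack=2)
Line 6: ['new'] (min_width=3, slack=8)

Answer: |with orange|
|night large|
|    network|
| deep dirty|
|  childhood|
|        new|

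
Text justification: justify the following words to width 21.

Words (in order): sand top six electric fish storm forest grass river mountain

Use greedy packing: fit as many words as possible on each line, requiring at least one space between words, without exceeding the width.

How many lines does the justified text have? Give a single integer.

Answer: 3

Derivation:
Line 1: ['sand', 'top', 'six', 'electric'] (min_width=21, slack=0)
Line 2: ['fish', 'storm', 'forest'] (min_width=17, slack=4)
Line 3: ['grass', 'river', 'mountain'] (min_width=20, slack=1)
Total lines: 3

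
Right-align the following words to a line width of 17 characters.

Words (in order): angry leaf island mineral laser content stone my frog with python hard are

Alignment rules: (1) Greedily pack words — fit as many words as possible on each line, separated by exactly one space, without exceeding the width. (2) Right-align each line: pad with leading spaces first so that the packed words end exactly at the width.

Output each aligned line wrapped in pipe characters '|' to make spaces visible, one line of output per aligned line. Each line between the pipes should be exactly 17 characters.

Line 1: ['angry', 'leaf', 'island'] (min_width=17, slack=0)
Line 2: ['mineral', 'laser'] (min_width=13, slack=4)
Line 3: ['content', 'stone', 'my'] (min_width=16, slack=1)
Line 4: ['frog', 'with', 'python'] (min_width=16, slack=1)
Line 5: ['hard', 'are'] (min_width=8, slack=9)

Answer: |angry leaf island|
|    mineral laser|
| content stone my|
| frog with python|
|         hard are|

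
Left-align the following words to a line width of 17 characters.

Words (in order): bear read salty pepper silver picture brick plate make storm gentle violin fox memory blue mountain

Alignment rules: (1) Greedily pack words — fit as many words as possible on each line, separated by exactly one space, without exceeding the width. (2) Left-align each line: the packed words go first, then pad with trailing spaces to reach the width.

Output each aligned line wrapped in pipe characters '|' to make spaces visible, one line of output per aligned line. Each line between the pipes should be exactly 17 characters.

Line 1: ['bear', 'read', 'salty'] (min_width=15, slack=2)
Line 2: ['pepper', 'silver'] (min_width=13, slack=4)
Line 3: ['picture', 'brick'] (min_width=13, slack=4)
Line 4: ['plate', 'make', 'storm'] (min_width=16, slack=1)
Line 5: ['gentle', 'violin', 'fox'] (min_width=17, slack=0)
Line 6: ['memory', 'blue'] (min_width=11, slack=6)
Line 7: ['mountain'] (min_width=8, slack=9)

Answer: |bear read salty  |
|pepper silver    |
|picture brick    |
|plate make storm |
|gentle violin fox|
|memory blue      |
|mountain         |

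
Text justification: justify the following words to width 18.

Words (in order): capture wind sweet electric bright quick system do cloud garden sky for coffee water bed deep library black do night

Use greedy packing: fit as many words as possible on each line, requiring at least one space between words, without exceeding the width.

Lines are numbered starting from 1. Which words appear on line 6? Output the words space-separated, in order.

Line 1: ['capture', 'wind', 'sweet'] (min_width=18, slack=0)
Line 2: ['electric', 'bright'] (min_width=15, slack=3)
Line 3: ['quick', 'system', 'do'] (min_width=15, slack=3)
Line 4: ['cloud', 'garden', 'sky'] (min_width=16, slack=2)
Line 5: ['for', 'coffee', 'water'] (min_width=16, slack=2)
Line 6: ['bed', 'deep', 'library'] (min_width=16, slack=2)
Line 7: ['black', 'do', 'night'] (min_width=14, slack=4)

Answer: bed deep library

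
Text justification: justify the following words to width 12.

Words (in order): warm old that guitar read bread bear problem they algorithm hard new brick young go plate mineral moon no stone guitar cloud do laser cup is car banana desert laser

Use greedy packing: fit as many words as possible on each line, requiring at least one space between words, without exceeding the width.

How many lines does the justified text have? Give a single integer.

Line 1: ['warm', 'old'] (min_width=8, slack=4)
Line 2: ['that', 'guitar'] (min_width=11, slack=1)
Line 3: ['read', 'bread'] (min_width=10, slack=2)
Line 4: ['bear', 'problem'] (min_width=12, slack=0)
Line 5: ['they'] (min_width=4, slack=8)
Line 6: ['algorithm'] (min_width=9, slack=3)
Line 7: ['hard', 'new'] (min_width=8, slack=4)
Line 8: ['brick', 'young'] (min_width=11, slack=1)
Line 9: ['go', 'plate'] (min_width=8, slack=4)
Line 10: ['mineral', 'moon'] (min_width=12, slack=0)
Line 11: ['no', 'stone'] (min_width=8, slack=4)
Line 12: ['guitar', 'cloud'] (min_width=12, slack=0)
Line 13: ['do', 'laser', 'cup'] (min_width=12, slack=0)
Line 14: ['is', 'car'] (min_width=6, slack=6)
Line 15: ['banana'] (min_width=6, slack=6)
Line 16: ['desert', 'laser'] (min_width=12, slack=0)
Total lines: 16

Answer: 16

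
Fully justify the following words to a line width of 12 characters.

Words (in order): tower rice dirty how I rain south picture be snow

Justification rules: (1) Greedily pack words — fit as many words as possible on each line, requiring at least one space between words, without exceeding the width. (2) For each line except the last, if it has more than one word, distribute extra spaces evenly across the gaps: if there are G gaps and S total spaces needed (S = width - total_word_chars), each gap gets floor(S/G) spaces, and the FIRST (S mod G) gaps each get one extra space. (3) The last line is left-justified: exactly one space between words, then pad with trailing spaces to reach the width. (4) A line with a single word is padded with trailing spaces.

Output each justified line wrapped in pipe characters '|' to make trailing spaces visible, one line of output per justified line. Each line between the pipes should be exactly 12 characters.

Line 1: ['tower', 'rice'] (min_width=10, slack=2)
Line 2: ['dirty', 'how', 'I'] (min_width=11, slack=1)
Line 3: ['rain', 'south'] (min_width=10, slack=2)
Line 4: ['picture', 'be'] (min_width=10, slack=2)
Line 5: ['snow'] (min_width=4, slack=8)

Answer: |tower   rice|
|dirty  how I|
|rain   south|
|picture   be|
|snow        |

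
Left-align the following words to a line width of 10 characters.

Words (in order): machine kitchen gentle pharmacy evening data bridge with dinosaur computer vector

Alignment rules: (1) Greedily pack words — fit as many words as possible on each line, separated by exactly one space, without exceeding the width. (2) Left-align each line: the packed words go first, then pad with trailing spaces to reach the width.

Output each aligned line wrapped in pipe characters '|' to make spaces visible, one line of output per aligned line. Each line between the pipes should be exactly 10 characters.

Answer: |machine   |
|kitchen   |
|gentle    |
|pharmacy  |
|evening   |
|data      |
|bridge    |
|with      |
|dinosaur  |
|computer  |
|vector    |

Derivation:
Line 1: ['machine'] (min_width=7, slack=3)
Line 2: ['kitchen'] (min_width=7, slack=3)
Line 3: ['gentle'] (min_width=6, slack=4)
Line 4: ['pharmacy'] (min_width=8, slack=2)
Line 5: ['evening'] (min_width=7, slack=3)
Line 6: ['data'] (min_width=4, slack=6)
Line 7: ['bridge'] (min_width=6, slack=4)
Line 8: ['with'] (min_width=4, slack=6)
Line 9: ['dinosaur'] (min_width=8, slack=2)
Line 10: ['computer'] (min_width=8, slack=2)
Line 11: ['vector'] (min_width=6, slack=4)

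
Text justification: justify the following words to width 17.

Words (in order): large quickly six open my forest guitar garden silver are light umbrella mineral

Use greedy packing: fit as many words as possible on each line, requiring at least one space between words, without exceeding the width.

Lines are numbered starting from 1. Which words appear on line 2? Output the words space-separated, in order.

Line 1: ['large', 'quickly', 'six'] (min_width=17, slack=0)
Line 2: ['open', 'my', 'forest'] (min_width=14, slack=3)
Line 3: ['guitar', 'garden'] (min_width=13, slack=4)
Line 4: ['silver', 'are', 'light'] (min_width=16, slack=1)
Line 5: ['umbrella', 'mineral'] (min_width=16, slack=1)

Answer: open my forest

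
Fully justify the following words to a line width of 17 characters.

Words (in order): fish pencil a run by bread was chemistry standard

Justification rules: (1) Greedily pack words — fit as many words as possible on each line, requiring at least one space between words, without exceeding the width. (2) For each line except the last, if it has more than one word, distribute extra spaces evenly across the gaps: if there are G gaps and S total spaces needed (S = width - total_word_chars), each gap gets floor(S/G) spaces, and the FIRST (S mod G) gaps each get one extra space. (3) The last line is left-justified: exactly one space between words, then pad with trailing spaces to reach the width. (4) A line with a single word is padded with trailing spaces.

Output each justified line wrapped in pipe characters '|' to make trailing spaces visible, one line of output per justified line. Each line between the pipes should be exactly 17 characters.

Answer: |fish pencil a run|
|by    bread   was|
|chemistry        |
|standard         |

Derivation:
Line 1: ['fish', 'pencil', 'a', 'run'] (min_width=17, slack=0)
Line 2: ['by', 'bread', 'was'] (min_width=12, slack=5)
Line 3: ['chemistry'] (min_width=9, slack=8)
Line 4: ['standard'] (min_width=8, slack=9)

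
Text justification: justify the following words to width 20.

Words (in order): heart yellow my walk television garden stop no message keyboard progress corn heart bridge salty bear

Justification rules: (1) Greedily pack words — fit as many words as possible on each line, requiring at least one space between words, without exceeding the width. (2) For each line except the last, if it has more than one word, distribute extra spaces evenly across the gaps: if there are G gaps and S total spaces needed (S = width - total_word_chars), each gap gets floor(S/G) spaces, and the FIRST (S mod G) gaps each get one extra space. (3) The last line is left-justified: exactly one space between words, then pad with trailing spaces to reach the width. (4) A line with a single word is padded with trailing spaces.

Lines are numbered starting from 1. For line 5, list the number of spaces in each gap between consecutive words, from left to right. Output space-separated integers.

Answer: 3 2

Derivation:
Line 1: ['heart', 'yellow', 'my', 'walk'] (min_width=20, slack=0)
Line 2: ['television', 'garden'] (min_width=17, slack=3)
Line 3: ['stop', 'no', 'message'] (min_width=15, slack=5)
Line 4: ['keyboard', 'progress'] (min_width=17, slack=3)
Line 5: ['corn', 'heart', 'bridge'] (min_width=17, slack=3)
Line 6: ['salty', 'bear'] (min_width=10, slack=10)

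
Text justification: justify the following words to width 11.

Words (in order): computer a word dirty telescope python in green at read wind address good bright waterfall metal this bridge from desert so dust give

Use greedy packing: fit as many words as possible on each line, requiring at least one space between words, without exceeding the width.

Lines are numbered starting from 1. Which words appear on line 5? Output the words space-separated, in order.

Answer: green at

Derivation:
Line 1: ['computer', 'a'] (min_width=10, slack=1)
Line 2: ['word', 'dirty'] (min_width=10, slack=1)
Line 3: ['telescope'] (min_width=9, slack=2)
Line 4: ['python', 'in'] (min_width=9, slack=2)
Line 5: ['green', 'at'] (min_width=8, slack=3)
Line 6: ['read', 'wind'] (min_width=9, slack=2)
Line 7: ['address'] (min_width=7, slack=4)
Line 8: ['good', 'bright'] (min_width=11, slack=0)
Line 9: ['waterfall'] (min_width=9, slack=2)
Line 10: ['metal', 'this'] (min_width=10, slack=1)
Line 11: ['bridge', 'from'] (min_width=11, slack=0)
Line 12: ['desert', 'so'] (min_width=9, slack=2)
Line 13: ['dust', 'give'] (min_width=9, slack=2)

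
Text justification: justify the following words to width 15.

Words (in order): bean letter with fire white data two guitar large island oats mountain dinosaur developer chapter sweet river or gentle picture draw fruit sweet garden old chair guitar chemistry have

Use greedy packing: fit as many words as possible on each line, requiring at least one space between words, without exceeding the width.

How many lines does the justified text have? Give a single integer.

Answer: 14

Derivation:
Line 1: ['bean', 'letter'] (min_width=11, slack=4)
Line 2: ['with', 'fire', 'white'] (min_width=15, slack=0)
Line 3: ['data', 'two', 'guitar'] (min_width=15, slack=0)
Line 4: ['large', 'island'] (min_width=12, slack=3)
Line 5: ['oats', 'mountain'] (min_width=13, slack=2)
Line 6: ['dinosaur'] (min_width=8, slack=7)
Line 7: ['developer'] (min_width=9, slack=6)
Line 8: ['chapter', 'sweet'] (min_width=13, slack=2)
Line 9: ['river', 'or', 'gentle'] (min_width=15, slack=0)
Line 10: ['picture', 'draw'] (min_width=12, slack=3)
Line 11: ['fruit', 'sweet'] (min_width=11, slack=4)
Line 12: ['garden', 'old'] (min_width=10, slack=5)
Line 13: ['chair', 'guitar'] (min_width=12, slack=3)
Line 14: ['chemistry', 'have'] (min_width=14, slack=1)
Total lines: 14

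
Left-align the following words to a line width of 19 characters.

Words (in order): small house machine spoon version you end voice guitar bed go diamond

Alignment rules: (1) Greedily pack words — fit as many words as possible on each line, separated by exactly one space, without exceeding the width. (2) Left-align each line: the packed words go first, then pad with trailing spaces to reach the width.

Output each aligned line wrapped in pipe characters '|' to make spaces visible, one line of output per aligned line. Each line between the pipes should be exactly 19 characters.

Line 1: ['small', 'house', 'machine'] (min_width=19, slack=0)
Line 2: ['spoon', 'version', 'you'] (min_width=17, slack=2)
Line 3: ['end', 'voice', 'guitar'] (min_width=16, slack=3)
Line 4: ['bed', 'go', 'diamond'] (min_width=14, slack=5)

Answer: |small house machine|
|spoon version you  |
|end voice guitar   |
|bed go diamond     |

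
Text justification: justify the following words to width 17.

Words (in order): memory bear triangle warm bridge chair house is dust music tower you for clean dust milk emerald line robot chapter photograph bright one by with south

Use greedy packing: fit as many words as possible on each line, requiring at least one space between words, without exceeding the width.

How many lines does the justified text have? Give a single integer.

Line 1: ['memory', 'bear'] (min_width=11, slack=6)
Line 2: ['triangle', 'warm'] (min_width=13, slack=4)
Line 3: ['bridge', 'chair'] (min_width=12, slack=5)
Line 4: ['house', 'is', 'dust'] (min_width=13, slack=4)
Line 5: ['music', 'tower', 'you'] (min_width=15, slack=2)
Line 6: ['for', 'clean', 'dust'] (min_width=14, slack=3)
Line 7: ['milk', 'emerald', 'line'] (min_width=17, slack=0)
Line 8: ['robot', 'chapter'] (min_width=13, slack=4)
Line 9: ['photograph', 'bright'] (min_width=17, slack=0)
Line 10: ['one', 'by', 'with', 'south'] (min_width=17, slack=0)
Total lines: 10

Answer: 10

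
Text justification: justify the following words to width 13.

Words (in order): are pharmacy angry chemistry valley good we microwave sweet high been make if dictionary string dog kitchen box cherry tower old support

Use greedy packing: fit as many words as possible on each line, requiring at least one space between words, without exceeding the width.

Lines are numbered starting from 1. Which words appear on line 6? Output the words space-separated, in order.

Answer: sweet high

Derivation:
Line 1: ['are', 'pharmacy'] (min_width=12, slack=1)
Line 2: ['angry'] (min_width=5, slack=8)
Line 3: ['chemistry'] (min_width=9, slack=4)
Line 4: ['valley', 'good'] (min_width=11, slack=2)
Line 5: ['we', 'microwave'] (min_width=12, slack=1)
Line 6: ['sweet', 'high'] (min_width=10, slack=3)
Line 7: ['been', 'make', 'if'] (min_width=12, slack=1)
Line 8: ['dictionary'] (min_width=10, slack=3)
Line 9: ['string', 'dog'] (min_width=10, slack=3)
Line 10: ['kitchen', 'box'] (min_width=11, slack=2)
Line 11: ['cherry', 'tower'] (min_width=12, slack=1)
Line 12: ['old', 'support'] (min_width=11, slack=2)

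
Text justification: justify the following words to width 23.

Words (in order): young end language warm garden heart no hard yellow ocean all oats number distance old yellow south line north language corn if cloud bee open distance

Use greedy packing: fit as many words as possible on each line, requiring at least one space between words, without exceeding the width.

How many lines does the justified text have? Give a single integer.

Line 1: ['young', 'end', 'language', 'warm'] (min_width=23, slack=0)
Line 2: ['garden', 'heart', 'no', 'hard'] (min_width=20, slack=3)
Line 3: ['yellow', 'ocean', 'all', 'oats'] (min_width=21, slack=2)
Line 4: ['number', 'distance', 'old'] (min_width=19, slack=4)
Line 5: ['yellow', 'south', 'line', 'north'] (min_width=23, slack=0)
Line 6: ['language', 'corn', 'if', 'cloud'] (min_width=22, slack=1)
Line 7: ['bee', 'open', 'distance'] (min_width=17, slack=6)
Total lines: 7

Answer: 7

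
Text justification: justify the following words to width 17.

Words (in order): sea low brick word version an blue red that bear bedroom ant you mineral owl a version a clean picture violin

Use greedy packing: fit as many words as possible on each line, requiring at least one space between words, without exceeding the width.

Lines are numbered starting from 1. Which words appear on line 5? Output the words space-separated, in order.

Line 1: ['sea', 'low', 'brick'] (min_width=13, slack=4)
Line 2: ['word', 'version', 'an'] (min_width=15, slack=2)
Line 3: ['blue', 'red', 'that'] (min_width=13, slack=4)
Line 4: ['bear', 'bedroom', 'ant'] (min_width=16, slack=1)
Line 5: ['you', 'mineral', 'owl', 'a'] (min_width=17, slack=0)
Line 6: ['version', 'a', 'clean'] (min_width=15, slack=2)
Line 7: ['picture', 'violin'] (min_width=14, slack=3)

Answer: you mineral owl a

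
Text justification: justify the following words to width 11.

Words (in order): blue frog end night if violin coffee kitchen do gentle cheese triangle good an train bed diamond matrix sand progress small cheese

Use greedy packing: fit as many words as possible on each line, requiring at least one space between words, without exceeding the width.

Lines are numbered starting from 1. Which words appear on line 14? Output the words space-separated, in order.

Answer: small

Derivation:
Line 1: ['blue', 'frog'] (min_width=9, slack=2)
Line 2: ['end', 'night'] (min_width=9, slack=2)
Line 3: ['if', 'violin'] (min_width=9, slack=2)
Line 4: ['coffee'] (min_width=6, slack=5)
Line 5: ['kitchen', 'do'] (min_width=10, slack=1)
Line 6: ['gentle'] (min_width=6, slack=5)
Line 7: ['cheese'] (min_width=6, slack=5)
Line 8: ['triangle'] (min_width=8, slack=3)
Line 9: ['good', 'an'] (min_width=7, slack=4)
Line 10: ['train', 'bed'] (min_width=9, slack=2)
Line 11: ['diamond'] (min_width=7, slack=4)
Line 12: ['matrix', 'sand'] (min_width=11, slack=0)
Line 13: ['progress'] (min_width=8, slack=3)
Line 14: ['small'] (min_width=5, slack=6)
Line 15: ['cheese'] (min_width=6, slack=5)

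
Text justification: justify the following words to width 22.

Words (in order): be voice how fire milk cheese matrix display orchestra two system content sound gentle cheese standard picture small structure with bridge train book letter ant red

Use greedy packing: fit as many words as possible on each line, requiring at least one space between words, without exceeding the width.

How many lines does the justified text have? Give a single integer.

Answer: 9

Derivation:
Line 1: ['be', 'voice', 'how', 'fire', 'milk'] (min_width=22, slack=0)
Line 2: ['cheese', 'matrix', 'display'] (min_width=21, slack=1)
Line 3: ['orchestra', 'two', 'system'] (min_width=20, slack=2)
Line 4: ['content', 'sound', 'gentle'] (min_width=20, slack=2)
Line 5: ['cheese', 'standard'] (min_width=15, slack=7)
Line 6: ['picture', 'small'] (min_width=13, slack=9)
Line 7: ['structure', 'with', 'bridge'] (min_width=21, slack=1)
Line 8: ['train', 'book', 'letter', 'ant'] (min_width=21, slack=1)
Line 9: ['red'] (min_width=3, slack=19)
Total lines: 9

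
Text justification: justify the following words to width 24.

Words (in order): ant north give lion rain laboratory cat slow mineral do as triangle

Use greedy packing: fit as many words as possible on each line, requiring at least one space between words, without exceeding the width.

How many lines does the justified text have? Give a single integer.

Line 1: ['ant', 'north', 'give', 'lion', 'rain'] (min_width=24, slack=0)
Line 2: ['laboratory', 'cat', 'slow'] (min_width=19, slack=5)
Line 3: ['mineral', 'do', 'as', 'triangle'] (min_width=22, slack=2)
Total lines: 3

Answer: 3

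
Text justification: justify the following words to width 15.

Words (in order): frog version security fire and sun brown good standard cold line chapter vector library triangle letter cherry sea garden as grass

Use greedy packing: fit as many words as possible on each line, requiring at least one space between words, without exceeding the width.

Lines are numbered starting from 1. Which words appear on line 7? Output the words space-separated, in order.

Answer: library

Derivation:
Line 1: ['frog', 'version'] (min_width=12, slack=3)
Line 2: ['security', 'fire'] (min_width=13, slack=2)
Line 3: ['and', 'sun', 'brown'] (min_width=13, slack=2)
Line 4: ['good', 'standard'] (min_width=13, slack=2)
Line 5: ['cold', 'line'] (min_width=9, slack=6)
Line 6: ['chapter', 'vector'] (min_width=14, slack=1)
Line 7: ['library'] (min_width=7, slack=8)
Line 8: ['triangle', 'letter'] (min_width=15, slack=0)
Line 9: ['cherry', 'sea'] (min_width=10, slack=5)
Line 10: ['garden', 'as', 'grass'] (min_width=15, slack=0)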